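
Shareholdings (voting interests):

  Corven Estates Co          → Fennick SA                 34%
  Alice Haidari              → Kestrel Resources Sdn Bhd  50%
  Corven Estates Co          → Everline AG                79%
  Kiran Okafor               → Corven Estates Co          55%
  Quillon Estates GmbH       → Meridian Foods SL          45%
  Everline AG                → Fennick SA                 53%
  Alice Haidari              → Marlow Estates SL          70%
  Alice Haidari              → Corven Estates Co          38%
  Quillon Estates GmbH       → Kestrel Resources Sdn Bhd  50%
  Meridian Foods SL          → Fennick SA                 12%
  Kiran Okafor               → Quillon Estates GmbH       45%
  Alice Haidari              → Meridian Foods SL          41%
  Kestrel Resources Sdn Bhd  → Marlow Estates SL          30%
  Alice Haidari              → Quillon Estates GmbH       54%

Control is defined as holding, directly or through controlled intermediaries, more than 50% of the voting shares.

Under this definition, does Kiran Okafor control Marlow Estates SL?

Kiran holds 55% of Corven, so Kiran controls Corven.
Corven holds 79% of Everline, so Kiran controls Everline.
Everline and Corven together hold 53% + 34% = 87% of Fennick, so Kiran controls Fennick.
Neither Kiran nor any entity Kiran controls holds any voting interest in Marlow.
So Kiran does not control Marlow.

No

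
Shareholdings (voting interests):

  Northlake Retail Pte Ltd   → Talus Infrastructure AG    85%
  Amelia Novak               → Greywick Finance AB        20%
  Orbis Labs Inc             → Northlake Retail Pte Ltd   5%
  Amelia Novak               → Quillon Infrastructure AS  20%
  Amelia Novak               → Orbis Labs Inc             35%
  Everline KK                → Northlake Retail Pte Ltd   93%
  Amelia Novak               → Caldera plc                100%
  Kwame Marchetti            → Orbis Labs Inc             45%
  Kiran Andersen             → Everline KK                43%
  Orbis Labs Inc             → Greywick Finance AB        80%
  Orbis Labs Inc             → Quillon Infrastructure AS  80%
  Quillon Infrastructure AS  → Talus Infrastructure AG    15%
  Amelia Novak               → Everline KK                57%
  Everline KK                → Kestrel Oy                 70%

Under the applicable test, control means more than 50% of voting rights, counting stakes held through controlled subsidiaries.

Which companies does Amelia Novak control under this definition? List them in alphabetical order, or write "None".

Amelia holds 57% of Everline, so Amelia controls Everline.
Everline holds 93% of Northlake, so Amelia controls Northlake.
Everline holds 70% of Kestrel, so Amelia controls Kestrel.
Amelia holds 100% of Caldera, so Amelia controls Caldera.
Northlake holds 85% of Talus, so Amelia controls Talus.
No other company's threshold is met.

Caldera plc, Everline KK, Kestrel Oy, Northlake Retail Pte Ltd, Talus Infrastructure AG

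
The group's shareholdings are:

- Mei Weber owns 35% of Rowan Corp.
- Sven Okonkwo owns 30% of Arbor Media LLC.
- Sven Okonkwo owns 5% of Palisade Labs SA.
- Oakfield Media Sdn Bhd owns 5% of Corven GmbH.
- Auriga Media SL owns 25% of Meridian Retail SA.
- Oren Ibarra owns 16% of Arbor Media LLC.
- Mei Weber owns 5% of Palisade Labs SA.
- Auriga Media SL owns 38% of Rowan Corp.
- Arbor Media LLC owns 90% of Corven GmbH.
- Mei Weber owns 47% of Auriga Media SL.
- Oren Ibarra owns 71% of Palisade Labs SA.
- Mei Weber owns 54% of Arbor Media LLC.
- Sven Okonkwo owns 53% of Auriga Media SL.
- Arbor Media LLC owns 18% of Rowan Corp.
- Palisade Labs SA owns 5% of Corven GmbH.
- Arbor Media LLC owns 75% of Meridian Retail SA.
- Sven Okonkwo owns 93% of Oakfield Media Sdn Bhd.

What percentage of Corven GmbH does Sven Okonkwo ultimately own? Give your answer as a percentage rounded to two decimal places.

31.90%

Sven reaches Corven along 3 paths.
Via Oakfield: 93% × 5% = 4.65%.
Via Arbor: 30% × 90% = 27%.
Via Palisade: 5% × 5% = 0.25%.
Total: 4.65% + 27% + 0.25% = 31.9%.
Rounded: 31.90%.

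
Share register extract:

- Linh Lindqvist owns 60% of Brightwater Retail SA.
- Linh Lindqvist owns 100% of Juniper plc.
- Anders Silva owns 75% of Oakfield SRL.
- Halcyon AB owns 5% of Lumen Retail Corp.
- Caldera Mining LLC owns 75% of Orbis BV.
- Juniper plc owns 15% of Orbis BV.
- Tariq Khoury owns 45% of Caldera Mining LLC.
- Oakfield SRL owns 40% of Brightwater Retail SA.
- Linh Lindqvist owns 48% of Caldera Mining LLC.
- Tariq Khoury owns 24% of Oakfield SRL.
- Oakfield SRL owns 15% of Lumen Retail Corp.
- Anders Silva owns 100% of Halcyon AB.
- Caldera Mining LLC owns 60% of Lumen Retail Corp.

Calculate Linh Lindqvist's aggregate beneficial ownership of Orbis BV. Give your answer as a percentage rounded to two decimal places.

51.00%

Linh reaches Orbis along 2 paths.
Via Caldera: 48% × 75% = 36%.
Via Juniper: 100% × 15% = 15%.
Total: 36% + 15% = 51%.
Rounded: 51.00%.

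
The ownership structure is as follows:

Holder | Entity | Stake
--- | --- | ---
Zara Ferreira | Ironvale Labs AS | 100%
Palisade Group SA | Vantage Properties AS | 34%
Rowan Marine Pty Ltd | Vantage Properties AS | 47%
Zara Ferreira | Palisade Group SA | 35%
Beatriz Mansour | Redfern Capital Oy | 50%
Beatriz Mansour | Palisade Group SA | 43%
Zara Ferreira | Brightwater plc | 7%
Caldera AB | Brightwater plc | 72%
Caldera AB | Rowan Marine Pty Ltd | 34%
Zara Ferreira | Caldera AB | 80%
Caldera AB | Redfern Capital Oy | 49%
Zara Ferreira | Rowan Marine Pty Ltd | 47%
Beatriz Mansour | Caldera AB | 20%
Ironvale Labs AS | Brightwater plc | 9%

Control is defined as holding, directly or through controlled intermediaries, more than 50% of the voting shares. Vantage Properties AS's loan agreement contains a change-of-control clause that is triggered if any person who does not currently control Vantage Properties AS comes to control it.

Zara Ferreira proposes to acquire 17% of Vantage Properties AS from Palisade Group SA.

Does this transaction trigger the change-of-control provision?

The purchase adds only to Zara's holdings (Palisade's stake shrinks), so Zara is the only person who could newly come to control Vantage.
Zara holds 80% of Caldera, so Zara controls Caldera.
Zara holds 100% of Ironvale, so Zara controls Ironvale.
Zara and Caldera together hold 47% + 34% = 81% of Rowan, so Zara controls Rowan.
Caldera and Ironvale and Zara together hold 72% + 9% + 7% = 88% of Brightwater, so Zara controls Brightwater.
In Vantage, Zara's side holds only 47%, not > 50%.
So before the transaction, Zara does not control Vantage.
After the purchase, Zara holds 17% of Vantage directly, and Palisade's stake falls to 17%.
Rowan and Zara together hold 47% + 17% = 64% of Vantage, so Zara controls Vantage.
Zara did not control Vantage before and does after, so the clause is triggered.

Yes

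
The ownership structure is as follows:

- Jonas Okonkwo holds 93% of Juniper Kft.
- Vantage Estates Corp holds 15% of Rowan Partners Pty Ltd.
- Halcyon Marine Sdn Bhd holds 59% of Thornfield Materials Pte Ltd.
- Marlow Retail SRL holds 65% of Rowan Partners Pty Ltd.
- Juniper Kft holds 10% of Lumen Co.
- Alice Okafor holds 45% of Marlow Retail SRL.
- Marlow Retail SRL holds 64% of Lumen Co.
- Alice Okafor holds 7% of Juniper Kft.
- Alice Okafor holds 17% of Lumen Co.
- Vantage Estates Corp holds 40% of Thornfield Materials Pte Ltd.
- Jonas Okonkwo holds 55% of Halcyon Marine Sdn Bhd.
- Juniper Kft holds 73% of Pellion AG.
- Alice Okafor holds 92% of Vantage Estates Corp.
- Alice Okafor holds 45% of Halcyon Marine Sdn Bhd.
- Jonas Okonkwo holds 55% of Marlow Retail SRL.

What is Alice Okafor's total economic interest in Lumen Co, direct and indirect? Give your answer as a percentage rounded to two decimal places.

46.50%

Alice reaches Lumen along 3 paths.
Via Marlow: 45% × 64% = 28.8%.
Via Juniper: 7% × 10% = 0.7%.
Direct stake: 17% = 17%.
Total: 28.8% + 0.7% + 17% = 46.5%.
Rounded: 46.50%.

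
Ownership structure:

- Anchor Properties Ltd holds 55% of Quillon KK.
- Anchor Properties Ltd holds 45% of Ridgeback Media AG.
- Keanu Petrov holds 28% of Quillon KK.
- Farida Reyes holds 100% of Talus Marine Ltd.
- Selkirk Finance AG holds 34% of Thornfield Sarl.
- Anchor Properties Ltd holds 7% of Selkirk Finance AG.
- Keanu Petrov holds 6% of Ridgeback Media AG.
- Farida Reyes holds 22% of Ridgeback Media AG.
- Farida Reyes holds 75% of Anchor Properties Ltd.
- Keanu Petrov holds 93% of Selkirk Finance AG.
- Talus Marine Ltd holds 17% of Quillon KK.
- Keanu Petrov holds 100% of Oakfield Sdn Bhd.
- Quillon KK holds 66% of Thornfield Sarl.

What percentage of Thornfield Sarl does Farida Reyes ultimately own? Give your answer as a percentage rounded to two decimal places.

40.23%

Farida reaches Thornfield along 3 paths.
Via Anchor → Selkirk: 75% × 7% × 34% = 1.785%.
Via Anchor → Quillon: 75% × 55% × 66% = 27.225%.
Via Talus → Quillon: 100% × 17% × 66% = 11.22%.
Total: 1.785% + 27.225% + 11.22% = 40.23%.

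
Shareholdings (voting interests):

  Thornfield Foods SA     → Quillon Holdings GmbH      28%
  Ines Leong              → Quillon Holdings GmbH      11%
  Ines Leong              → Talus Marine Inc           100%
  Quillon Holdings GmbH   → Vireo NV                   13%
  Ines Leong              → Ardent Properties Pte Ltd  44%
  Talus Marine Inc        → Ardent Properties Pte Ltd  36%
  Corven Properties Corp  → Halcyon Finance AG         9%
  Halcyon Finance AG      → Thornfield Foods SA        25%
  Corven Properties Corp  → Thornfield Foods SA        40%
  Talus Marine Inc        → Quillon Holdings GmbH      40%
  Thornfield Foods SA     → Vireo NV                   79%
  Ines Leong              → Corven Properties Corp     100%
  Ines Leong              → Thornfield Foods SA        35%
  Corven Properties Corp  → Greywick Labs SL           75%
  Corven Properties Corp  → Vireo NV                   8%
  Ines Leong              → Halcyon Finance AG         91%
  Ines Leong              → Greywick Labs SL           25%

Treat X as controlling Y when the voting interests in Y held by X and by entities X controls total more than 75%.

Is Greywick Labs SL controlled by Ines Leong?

Ines holds 100% of Corven, so Ines controls Corven.
Corven and Ines together hold 75% + 25% = 100% of Greywick, so Ines controls Greywick.

Yes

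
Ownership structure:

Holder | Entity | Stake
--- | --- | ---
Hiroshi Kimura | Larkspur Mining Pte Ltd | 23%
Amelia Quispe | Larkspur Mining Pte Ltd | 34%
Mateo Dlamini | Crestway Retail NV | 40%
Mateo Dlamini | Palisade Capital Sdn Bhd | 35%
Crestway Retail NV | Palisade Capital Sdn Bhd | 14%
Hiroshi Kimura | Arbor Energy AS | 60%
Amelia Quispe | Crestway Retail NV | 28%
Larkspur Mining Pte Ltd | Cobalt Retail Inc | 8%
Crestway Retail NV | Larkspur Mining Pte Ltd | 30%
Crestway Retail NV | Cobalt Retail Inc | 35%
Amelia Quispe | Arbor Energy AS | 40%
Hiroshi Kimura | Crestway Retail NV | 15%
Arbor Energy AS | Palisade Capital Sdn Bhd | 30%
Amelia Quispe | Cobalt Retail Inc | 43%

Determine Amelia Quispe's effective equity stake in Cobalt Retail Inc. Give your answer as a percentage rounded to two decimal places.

Amelia reaches Cobalt along 4 paths.
Via Crestway: 28% × 35% = 9.8%.
Via Larkspur: 34% × 8% = 2.72%.
Via Crestway → Larkspur: 28% × 30% × 8% = 0.672%.
Direct stake: 43% = 43%.
Total: 9.8% + 2.72% + 0.672% + 43% = 56.192%.
Rounded: 56.19%.

56.19%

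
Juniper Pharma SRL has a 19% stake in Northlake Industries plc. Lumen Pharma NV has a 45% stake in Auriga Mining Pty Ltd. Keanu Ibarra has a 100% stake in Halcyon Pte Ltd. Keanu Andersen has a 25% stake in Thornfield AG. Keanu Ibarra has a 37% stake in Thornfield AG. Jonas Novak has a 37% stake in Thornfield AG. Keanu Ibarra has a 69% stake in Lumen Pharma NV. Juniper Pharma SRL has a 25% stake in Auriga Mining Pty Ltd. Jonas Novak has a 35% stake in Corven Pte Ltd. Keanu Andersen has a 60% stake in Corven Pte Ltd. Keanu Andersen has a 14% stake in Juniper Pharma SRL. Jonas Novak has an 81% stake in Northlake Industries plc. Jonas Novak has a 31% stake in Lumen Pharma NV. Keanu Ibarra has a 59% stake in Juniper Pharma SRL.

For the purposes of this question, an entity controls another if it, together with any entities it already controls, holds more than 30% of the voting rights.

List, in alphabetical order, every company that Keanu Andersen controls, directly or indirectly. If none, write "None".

Keanu Andersen holds 60% of Corven, so Keanu Andersen controls Corven.
No other company's threshold is met.

Corven Pte Ltd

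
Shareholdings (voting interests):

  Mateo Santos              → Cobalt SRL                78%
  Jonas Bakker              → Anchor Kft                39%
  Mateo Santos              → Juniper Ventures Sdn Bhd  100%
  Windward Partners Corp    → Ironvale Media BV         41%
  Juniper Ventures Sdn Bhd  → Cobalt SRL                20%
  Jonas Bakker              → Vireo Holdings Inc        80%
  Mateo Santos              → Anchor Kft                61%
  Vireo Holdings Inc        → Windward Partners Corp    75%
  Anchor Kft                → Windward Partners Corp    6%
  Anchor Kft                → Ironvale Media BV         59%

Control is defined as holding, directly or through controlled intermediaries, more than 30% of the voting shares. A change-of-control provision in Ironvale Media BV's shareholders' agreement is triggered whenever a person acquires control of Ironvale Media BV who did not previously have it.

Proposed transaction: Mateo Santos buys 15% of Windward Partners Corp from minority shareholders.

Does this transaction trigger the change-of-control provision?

The purchase changes only Mateo's holdings, so Mateo is the only person who could newly come to control Ironvale.
Mateo holds 61% of Anchor, so Mateo controls Anchor.
Anchor holds 59% of Ironvale, so Mateo controls Ironvale.
So Mateo already controls Ironvale before the transaction.
After the purchase, Mateo holds 15% of Windward directly.
Mateo controlled Ironvale already, so this is not a new person acquiring control; every other person's position is unchanged or reduced.
No new person acquires control, so the clause is not triggered.

No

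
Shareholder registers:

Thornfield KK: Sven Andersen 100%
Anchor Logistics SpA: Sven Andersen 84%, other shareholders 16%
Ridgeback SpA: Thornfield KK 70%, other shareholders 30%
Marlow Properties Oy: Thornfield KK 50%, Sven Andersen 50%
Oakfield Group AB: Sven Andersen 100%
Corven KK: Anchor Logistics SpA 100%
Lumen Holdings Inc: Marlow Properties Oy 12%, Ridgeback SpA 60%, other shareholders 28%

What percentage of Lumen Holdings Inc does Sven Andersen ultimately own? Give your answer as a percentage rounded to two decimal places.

54.00%

Sven reaches Lumen along 3 paths.
Via Thornfield → Marlow: 100% × 50% × 12% = 6%.
Via Marlow: 50% × 12% = 6%.
Via Thornfield → Ridgeback: 100% × 70% × 60% = 42%.
Total: 6% + 6% + 42% = 54%.
Rounded: 54.00%.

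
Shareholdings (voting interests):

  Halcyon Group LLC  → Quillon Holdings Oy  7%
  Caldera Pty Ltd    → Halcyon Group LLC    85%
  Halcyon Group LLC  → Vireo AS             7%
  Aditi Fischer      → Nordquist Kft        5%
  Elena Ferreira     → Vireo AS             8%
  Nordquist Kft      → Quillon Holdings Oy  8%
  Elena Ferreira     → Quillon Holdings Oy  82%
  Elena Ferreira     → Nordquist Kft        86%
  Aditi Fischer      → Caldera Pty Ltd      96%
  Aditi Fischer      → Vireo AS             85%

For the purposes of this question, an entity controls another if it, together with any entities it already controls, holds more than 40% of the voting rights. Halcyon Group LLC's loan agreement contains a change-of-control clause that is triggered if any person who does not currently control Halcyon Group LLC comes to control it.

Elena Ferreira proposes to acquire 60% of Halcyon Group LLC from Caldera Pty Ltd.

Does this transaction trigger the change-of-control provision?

The purchase adds only to Elena's holdings (Caldera's stake shrinks), so Elena is the only person who could newly come to control Halcyon.
Elena holds 86% of Nordquist, so Elena controls Nordquist.
Elena and Nordquist together hold 82% + 8% = 90% of Quillon, so Elena controls Quillon.
Neither Elena nor any entity Elena controls holds any voting interest in Halcyon.
So before the transaction, Elena does not control Halcyon.
After the purchase, Elena holds 60% of Halcyon directly, and Caldera's stake falls to 25%.
Elena holds 60% of Halcyon, so Elena controls Halcyon.
Elena did not control Halcyon before and does after, so the clause is triggered.

Yes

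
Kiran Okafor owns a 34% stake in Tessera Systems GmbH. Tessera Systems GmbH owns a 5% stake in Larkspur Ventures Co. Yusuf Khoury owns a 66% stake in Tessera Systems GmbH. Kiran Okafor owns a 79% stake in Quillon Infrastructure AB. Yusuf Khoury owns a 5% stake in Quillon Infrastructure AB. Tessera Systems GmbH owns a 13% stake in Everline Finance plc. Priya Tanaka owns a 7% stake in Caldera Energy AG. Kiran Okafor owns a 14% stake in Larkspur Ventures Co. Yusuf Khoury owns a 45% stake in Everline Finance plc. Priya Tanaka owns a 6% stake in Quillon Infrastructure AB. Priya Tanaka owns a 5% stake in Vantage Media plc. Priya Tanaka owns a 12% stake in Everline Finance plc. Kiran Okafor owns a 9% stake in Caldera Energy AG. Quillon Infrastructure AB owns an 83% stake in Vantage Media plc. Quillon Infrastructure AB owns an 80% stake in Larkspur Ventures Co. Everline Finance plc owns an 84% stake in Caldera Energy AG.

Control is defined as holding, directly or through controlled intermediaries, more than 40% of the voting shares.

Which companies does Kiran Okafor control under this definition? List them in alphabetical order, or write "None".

Larkspur Ventures Co, Quillon Infrastructure AB, Vantage Media plc

Kiran holds 79% of Quillon, so Kiran controls Quillon.
Kiran and Quillon together hold 14% + 80% = 94% of Larkspur, so Kiran controls Larkspur.
Quillon holds 83% of Vantage, so Kiran controls Vantage.
No other company's threshold is met.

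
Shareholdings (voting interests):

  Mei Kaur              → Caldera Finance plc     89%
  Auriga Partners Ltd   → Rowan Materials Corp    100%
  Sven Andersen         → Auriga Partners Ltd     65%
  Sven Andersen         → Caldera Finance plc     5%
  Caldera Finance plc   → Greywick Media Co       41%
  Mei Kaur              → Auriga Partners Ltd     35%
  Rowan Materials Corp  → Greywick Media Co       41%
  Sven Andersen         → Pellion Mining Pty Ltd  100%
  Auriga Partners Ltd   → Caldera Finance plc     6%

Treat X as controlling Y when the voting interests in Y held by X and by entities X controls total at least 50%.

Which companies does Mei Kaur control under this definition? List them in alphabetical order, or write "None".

Caldera Finance plc

Mei holds 89% of Caldera, so Mei controls Caldera.
No other company's threshold is met.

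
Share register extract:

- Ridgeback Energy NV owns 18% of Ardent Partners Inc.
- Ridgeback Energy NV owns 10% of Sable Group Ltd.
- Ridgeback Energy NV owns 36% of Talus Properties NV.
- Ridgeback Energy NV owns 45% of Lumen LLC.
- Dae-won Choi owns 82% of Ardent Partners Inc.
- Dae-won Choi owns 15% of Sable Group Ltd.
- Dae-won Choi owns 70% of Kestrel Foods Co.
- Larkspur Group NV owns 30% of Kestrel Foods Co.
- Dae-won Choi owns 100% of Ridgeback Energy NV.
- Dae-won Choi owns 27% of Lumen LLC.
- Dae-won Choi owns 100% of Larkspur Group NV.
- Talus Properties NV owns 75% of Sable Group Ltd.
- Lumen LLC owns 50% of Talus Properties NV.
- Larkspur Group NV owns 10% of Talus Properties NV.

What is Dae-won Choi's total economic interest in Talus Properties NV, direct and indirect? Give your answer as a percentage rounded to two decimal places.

82.00%

Dae-won reaches Talus along 4 paths.
Via Lumen: 27% × 50% = 13.5%.
Via Ridgeback → Lumen: 100% × 45% × 50% = 22.5%.
Via Larkspur: 100% × 10% = 10%.
Via Ridgeback: 100% × 36% = 36%.
Total: 13.5% + 22.5% + 10% + 36% = 82%.
Rounded: 82.00%.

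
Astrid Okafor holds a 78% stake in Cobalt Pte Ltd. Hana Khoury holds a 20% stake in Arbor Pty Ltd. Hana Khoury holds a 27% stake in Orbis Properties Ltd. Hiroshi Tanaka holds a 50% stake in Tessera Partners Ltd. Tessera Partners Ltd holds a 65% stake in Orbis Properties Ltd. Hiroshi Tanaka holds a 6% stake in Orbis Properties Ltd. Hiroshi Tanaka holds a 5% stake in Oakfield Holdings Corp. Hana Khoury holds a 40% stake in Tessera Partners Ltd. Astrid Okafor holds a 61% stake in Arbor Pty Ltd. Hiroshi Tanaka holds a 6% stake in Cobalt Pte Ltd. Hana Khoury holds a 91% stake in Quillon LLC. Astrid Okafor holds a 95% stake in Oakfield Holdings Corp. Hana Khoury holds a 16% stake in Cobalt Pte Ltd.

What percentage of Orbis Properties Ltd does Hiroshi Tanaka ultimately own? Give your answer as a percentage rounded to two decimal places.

Hiroshi reaches Orbis along 2 paths.
Via Tessera: 50% × 65% = 32.5%.
Direct stake: 6% = 6%.
Total: 32.5% + 6% = 38.5%.
Rounded: 38.50%.

38.50%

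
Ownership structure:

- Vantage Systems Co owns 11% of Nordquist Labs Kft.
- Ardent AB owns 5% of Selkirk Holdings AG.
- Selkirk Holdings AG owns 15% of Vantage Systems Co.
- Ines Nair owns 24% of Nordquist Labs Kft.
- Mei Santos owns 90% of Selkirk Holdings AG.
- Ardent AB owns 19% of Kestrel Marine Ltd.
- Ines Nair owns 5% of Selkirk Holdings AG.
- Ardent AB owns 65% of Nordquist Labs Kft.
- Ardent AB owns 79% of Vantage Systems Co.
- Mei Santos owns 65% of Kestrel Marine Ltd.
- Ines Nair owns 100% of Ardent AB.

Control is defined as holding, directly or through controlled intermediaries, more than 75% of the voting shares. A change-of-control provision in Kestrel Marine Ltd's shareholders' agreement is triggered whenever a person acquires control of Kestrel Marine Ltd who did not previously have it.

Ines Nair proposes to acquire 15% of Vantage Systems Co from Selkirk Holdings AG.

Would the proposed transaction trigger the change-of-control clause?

The purchase adds only to Ines's holdings (Selkirk's stake shrinks), so Ines is the only person who could newly come to control Kestrel.
Ines holds 100% of Ardent, so Ines controls Ardent.
Ardent holds 79% of Vantage, so Ines controls Vantage.
Ines and Ardent and Vantage together hold 24% + 65% + 11% = 100% of Nordquist, so Ines controls Nordquist.
In Kestrel, Ines's side holds only 19%, not > 75%.
So before the transaction, Ines does not control Kestrel.
After the purchase, Ines holds 15% of Vantage directly, and Selkirk's stake falls to 0%.
Ardent and Ines together hold 79% + 15% = 94% of Vantage, so Ines controls Vantage.
After the transaction, Ines's side holds 19% of Kestrel, not > 75%, so Ines still does not control Kestrel.
No new person acquires control, so the clause is not triggered.

No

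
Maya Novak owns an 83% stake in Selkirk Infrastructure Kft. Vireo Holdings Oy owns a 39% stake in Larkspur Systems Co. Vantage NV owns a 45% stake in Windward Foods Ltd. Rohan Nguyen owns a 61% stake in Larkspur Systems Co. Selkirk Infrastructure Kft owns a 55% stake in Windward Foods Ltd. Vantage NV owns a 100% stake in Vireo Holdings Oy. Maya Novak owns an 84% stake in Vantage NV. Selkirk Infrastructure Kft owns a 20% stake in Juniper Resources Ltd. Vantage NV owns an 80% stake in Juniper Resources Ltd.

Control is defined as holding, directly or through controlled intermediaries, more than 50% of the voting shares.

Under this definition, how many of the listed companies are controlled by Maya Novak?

Maya holds 84% of Vantage, so Maya controls Vantage.
Vantage holds 100% of Vireo, so Maya controls Vireo.
Maya holds 83% of Selkirk, so Maya controls Selkirk.
Selkirk and Vantage together hold 20% + 80% = 100% of Juniper, so Maya controls Juniper.
Selkirk and Vantage together hold 55% + 45% = 100% of Windward, so Maya controls Windward.
No other company's threshold is met.
Maya controls 5 companies.

5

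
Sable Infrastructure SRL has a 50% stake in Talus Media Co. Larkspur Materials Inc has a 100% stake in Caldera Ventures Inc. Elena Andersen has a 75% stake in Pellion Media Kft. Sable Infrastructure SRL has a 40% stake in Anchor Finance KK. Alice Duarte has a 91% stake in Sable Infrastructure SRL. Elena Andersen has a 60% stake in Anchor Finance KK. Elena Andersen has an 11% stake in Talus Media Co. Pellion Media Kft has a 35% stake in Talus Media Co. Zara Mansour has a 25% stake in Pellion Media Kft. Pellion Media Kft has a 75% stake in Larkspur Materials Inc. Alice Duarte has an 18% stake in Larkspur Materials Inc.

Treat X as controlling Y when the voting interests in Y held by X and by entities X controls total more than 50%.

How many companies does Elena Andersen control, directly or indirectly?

4

Elena holds 75% of Pellion, so Elena controls Pellion.
Pellion holds 75% of Larkspur, so Elena controls Larkspur.
Larkspur holds 100% of Caldera, so Elena controls Caldera.
Elena holds 60% of Anchor, so Elena controls Anchor.
No other company's threshold is met.
Elena controls 4 companies.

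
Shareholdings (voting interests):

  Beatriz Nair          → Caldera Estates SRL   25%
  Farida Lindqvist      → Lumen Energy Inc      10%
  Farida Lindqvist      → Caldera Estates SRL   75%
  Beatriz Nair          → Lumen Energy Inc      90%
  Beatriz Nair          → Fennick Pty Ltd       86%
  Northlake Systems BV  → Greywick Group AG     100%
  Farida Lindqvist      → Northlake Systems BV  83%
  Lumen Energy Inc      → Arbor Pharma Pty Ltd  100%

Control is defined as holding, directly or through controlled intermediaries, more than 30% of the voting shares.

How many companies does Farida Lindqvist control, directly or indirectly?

Farida holds 75% of Caldera, so Farida controls Caldera.
Farida holds 83% of Northlake, so Farida controls Northlake.
Northlake holds 100% of Greywick, so Farida controls Greywick.
No other company's threshold is met.
Farida controls 3 companies.

3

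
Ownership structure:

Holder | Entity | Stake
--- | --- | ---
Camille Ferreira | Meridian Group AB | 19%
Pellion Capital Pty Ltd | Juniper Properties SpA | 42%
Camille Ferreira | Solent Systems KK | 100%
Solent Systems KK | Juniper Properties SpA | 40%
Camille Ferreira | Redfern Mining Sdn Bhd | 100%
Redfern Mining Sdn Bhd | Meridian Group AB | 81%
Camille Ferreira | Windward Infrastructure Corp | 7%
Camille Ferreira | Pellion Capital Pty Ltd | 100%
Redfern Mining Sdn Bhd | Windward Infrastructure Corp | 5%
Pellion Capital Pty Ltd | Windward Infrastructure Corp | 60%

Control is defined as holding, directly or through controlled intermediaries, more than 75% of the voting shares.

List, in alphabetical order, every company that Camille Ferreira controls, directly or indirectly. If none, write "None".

Juniper Properties SpA, Meridian Group AB, Pellion Capital Pty Ltd, Redfern Mining Sdn Bhd, Solent Systems KK

Camille holds 100% of Redfern, so Camille controls Redfern.
Camille holds 100% of Pellion, so Camille controls Pellion.
Camille holds 100% of Solent, so Camille controls Solent.
Camille and Redfern together hold 19% + 81% = 100% of Meridian, so Camille controls Meridian.
Solent and Pellion together hold 40% + 42% = 82% of Juniper, so Camille controls Juniper.
No other company's threshold is met.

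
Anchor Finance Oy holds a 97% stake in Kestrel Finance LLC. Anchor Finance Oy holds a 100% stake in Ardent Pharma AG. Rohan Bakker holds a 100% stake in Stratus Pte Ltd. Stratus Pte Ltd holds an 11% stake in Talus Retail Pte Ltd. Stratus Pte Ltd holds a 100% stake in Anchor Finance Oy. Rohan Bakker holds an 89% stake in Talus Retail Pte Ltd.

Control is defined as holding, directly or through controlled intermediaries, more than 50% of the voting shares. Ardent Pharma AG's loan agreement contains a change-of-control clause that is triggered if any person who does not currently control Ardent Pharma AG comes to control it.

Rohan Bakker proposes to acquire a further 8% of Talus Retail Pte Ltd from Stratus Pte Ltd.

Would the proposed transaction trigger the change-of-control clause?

The purchase adds only to Rohan's holdings (Stratus's stake shrinks), so Rohan is the only person who could newly come to control Ardent.
Rohan holds 100% of Stratus, so Rohan controls Stratus.
Stratus holds 100% of Anchor, so Rohan controls Anchor.
Anchor holds 100% of Ardent, so Rohan controls Ardent.
So Rohan already controls Ardent before the transaction.
After the purchase, Rohan's direct stake in Talus rises to 89% + 8% = 97%, and Stratus's stake falls to 3%.
Rohan controlled Ardent already, so this is not a new person acquiring control; every other person's position is unchanged or reduced.
No new person acquires control, so the clause is not triggered.

No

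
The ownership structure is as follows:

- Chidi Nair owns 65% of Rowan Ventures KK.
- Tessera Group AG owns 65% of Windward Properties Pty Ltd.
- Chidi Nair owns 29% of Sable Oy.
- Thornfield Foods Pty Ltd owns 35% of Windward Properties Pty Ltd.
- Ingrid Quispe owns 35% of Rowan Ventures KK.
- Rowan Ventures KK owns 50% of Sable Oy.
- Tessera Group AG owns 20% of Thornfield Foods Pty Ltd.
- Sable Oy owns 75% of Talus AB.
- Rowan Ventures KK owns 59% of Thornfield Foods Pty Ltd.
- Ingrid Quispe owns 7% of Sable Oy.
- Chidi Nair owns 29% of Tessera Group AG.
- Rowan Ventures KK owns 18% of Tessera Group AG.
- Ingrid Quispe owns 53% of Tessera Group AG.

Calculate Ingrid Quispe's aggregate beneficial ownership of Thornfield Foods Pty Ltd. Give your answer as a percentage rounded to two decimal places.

Ingrid reaches Thornfield along 3 paths.
Via Rowan: 35% × 59% = 20.65%.
Via Tessera: 53% × 20% = 10.6%.
Via Rowan → Tessera: 35% × 18% × 20% = 1.26%.
Total: 20.65% + 10.6% + 1.26% = 32.51%.

32.51%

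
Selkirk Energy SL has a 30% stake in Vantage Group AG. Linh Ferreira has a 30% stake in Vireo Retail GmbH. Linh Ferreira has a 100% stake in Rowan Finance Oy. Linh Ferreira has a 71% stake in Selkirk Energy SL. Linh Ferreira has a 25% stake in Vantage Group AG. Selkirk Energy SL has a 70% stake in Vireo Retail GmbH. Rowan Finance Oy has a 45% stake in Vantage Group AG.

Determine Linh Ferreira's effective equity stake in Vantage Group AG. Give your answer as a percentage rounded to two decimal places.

Linh reaches Vantage along 3 paths.
Via Selkirk: 71% × 30% = 21.3%.
Direct stake: 25% = 25%.
Via Rowan: 100% × 45% = 45%.
Total: 21.3% + 25% + 45% = 91.3%.
Rounded: 91.30%.

91.30%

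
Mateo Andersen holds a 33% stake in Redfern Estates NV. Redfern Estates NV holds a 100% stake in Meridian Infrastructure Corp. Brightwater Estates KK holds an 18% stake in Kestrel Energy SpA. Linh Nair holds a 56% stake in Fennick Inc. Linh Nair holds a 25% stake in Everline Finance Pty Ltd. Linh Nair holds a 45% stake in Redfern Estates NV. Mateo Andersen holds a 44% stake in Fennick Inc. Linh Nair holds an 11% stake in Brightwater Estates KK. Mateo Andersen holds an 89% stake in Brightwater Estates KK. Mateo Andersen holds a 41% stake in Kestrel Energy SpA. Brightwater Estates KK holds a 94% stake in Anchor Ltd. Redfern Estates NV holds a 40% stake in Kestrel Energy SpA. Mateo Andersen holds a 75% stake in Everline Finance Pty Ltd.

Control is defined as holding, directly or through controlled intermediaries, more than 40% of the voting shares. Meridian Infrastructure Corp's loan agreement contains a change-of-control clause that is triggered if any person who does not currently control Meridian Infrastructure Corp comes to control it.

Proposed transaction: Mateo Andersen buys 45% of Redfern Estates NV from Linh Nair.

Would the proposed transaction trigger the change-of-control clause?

The purchase adds only to Mateo's holdings (Linh's stake shrinks), so Mateo is the only person who could newly come to control Meridian.
Mateo holds 44% of Fennick, so Mateo controls Fennick.
Mateo holds 89% of Brightwater, so Mateo controls Brightwater.
Mateo holds 75% of Everline, so Mateo controls Everline.
Brightwater holds 94% of Anchor, so Mateo controls Anchor.
Mateo and Brightwater together hold 41% + 18% = 59% of Kestrel, so Mateo controls Kestrel.
Neither Mateo nor any entity Mateo controls holds any voting interest in Meridian.
So before the transaction, Mateo does not control Meridian.
After the purchase, Mateo's direct stake in Redfern rises to 33% + 45% = 78%, and Linh's stake falls to 0%.
Mateo holds 78% of Redfern, so Mateo controls Redfern.
Redfern holds 100% of Meridian, so Mateo controls Meridian.
Mateo did not control Meridian before and does after, so the clause is triggered.

Yes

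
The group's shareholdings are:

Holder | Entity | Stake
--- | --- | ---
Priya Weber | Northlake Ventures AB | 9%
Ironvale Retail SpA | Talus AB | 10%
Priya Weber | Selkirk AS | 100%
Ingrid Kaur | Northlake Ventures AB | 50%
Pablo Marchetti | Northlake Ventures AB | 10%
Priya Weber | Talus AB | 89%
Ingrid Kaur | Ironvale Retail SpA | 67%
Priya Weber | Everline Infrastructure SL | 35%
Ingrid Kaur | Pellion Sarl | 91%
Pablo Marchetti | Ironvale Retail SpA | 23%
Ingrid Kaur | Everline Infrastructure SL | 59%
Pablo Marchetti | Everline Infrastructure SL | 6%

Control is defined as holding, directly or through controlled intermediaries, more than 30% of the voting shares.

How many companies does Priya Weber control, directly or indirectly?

Priya holds 35% of Everline, so Priya controls Everline.
Priya holds 100% of Selkirk, so Priya controls Selkirk.
Priya holds 89% of Talus, so Priya controls Talus.
No other company's threshold is met.
Priya controls 3 companies.

3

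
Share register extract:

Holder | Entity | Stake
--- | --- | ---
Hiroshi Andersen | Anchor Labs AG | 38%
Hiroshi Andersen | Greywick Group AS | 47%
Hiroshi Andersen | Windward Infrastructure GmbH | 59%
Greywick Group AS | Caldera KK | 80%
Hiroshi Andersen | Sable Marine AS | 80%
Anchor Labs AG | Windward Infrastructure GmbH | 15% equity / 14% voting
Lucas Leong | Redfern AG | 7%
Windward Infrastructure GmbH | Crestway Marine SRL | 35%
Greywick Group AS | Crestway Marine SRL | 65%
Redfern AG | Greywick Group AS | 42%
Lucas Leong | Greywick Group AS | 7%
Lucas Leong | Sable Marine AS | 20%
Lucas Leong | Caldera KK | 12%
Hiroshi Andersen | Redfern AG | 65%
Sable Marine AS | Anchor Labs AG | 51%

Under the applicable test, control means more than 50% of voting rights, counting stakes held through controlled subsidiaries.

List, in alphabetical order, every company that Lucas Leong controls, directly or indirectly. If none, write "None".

Lucas's largest direct stake is 20% in Sable, which does not meet the threshold.

None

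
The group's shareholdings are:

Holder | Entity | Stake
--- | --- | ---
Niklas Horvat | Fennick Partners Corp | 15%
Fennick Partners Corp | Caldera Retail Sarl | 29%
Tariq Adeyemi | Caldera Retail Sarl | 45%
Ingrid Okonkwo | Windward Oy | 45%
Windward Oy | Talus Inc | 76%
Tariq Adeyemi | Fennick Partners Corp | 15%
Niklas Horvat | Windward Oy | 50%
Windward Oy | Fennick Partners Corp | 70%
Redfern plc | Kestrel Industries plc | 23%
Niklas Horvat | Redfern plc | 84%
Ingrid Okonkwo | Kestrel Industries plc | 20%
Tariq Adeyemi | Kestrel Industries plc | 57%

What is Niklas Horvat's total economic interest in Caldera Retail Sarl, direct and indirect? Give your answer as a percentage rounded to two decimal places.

Niklas reaches Caldera along 2 paths.
Via Fennick: 15% × 29% = 4.35%.
Via Windward → Fennick: 50% × 70% × 29% = 10.15%.
Total: 4.35% + 10.15% = 14.5%.
Rounded: 14.50%.

14.50%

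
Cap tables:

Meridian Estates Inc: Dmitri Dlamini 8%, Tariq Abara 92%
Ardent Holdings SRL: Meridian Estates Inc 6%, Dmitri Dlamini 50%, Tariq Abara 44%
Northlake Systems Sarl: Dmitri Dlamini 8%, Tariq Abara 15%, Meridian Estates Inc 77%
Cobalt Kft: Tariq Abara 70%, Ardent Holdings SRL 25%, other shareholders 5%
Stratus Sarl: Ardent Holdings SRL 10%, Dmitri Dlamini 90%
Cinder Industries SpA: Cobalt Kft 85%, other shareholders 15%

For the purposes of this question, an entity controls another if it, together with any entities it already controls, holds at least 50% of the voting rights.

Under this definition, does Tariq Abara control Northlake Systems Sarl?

Tariq holds 92% of Meridian, so Tariq controls Meridian.
Tariq and Meridian together hold 15% + 77% = 92% of Northlake, so Tariq controls Northlake.

Yes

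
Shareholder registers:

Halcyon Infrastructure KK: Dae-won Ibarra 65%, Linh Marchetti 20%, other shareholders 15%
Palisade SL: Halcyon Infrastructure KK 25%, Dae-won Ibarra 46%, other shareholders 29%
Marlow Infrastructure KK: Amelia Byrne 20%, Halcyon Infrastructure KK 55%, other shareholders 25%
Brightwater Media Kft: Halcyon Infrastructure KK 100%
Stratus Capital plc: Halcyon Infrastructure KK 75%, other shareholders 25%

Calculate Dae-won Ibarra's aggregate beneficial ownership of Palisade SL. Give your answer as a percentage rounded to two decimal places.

Dae-won reaches Palisade along 2 paths.
Via Halcyon: 65% × 25% = 16.25%.
Direct stake: 46% = 46%.
Total: 16.25% + 46% = 62.25%.

62.25%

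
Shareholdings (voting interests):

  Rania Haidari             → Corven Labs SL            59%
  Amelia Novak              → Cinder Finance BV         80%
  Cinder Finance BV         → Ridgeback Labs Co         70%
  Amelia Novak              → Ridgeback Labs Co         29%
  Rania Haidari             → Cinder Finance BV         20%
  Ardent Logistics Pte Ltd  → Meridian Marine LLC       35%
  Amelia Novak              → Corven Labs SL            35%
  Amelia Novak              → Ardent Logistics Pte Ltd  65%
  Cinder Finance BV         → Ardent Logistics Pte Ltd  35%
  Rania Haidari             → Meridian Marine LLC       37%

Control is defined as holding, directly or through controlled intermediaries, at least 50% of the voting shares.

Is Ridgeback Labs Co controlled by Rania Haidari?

Rania holds 59% of Corven, so Rania controls Corven.
Neither Rania nor any entity Rania controls holds any voting interest in Ridgeback.
So Rania does not control Ridgeback.

No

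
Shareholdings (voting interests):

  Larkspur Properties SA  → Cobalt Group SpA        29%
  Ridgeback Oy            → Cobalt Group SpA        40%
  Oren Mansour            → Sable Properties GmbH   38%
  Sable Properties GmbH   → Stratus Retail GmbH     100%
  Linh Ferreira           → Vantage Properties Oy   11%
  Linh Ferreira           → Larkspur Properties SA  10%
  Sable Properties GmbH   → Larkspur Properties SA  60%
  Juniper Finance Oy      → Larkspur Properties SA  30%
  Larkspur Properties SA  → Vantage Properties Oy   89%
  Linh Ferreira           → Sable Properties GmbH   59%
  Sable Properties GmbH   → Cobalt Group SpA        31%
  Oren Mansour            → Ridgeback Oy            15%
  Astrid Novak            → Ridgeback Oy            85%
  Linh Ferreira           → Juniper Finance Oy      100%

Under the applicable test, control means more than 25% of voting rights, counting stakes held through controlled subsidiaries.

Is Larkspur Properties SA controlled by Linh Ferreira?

Linh holds 100% of Juniper, so Linh controls Juniper.
Linh holds 59% of Sable, so Linh controls Sable.
Linh and Juniper and Sable together hold 10% + 30% + 60% = 100% of Larkspur, so Linh controls Larkspur.

Yes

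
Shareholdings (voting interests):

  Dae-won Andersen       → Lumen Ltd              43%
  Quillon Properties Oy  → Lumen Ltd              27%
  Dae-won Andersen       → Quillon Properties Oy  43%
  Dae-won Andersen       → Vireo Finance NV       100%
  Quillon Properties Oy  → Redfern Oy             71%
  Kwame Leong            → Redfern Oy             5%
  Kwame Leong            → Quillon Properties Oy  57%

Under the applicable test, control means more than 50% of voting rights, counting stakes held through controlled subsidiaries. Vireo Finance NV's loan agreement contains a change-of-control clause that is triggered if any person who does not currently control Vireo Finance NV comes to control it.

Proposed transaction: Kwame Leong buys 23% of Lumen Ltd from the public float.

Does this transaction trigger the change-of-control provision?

No

The purchase changes only Kwame's holdings, so Kwame is the only person who could newly come to control Vireo.
Kwame holds 57% of Quillon, so Kwame controls Quillon.
Quillon and Kwame together hold 71% + 5% = 76% of Redfern, so Kwame controls Redfern.
Neither Kwame nor any entity Kwame controls holds any voting interest in Vireo.
So before the transaction, Kwame does not control Vireo.
After the purchase, Kwame holds 23% of Lumen directly.
Kwame's side now holds 27% + 23% = 50% of Lumen, not > 50%, so Kwame still does not control Lumen.
After the transaction, neither Kwame nor any entity Kwame controls holds a voting interest in Vireo, so Kwame still does not control it.
No new person acquires control, so the clause is not triggered.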